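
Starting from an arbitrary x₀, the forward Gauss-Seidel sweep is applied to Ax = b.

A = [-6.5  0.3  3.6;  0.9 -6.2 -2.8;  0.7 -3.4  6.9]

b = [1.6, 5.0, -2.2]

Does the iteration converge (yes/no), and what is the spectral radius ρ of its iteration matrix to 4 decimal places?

Diagonal D = diag(-6.5, -6.2, 6.9); L, U strict lower/upper.
T_GS = -(D+L)⁻¹U: row 0 first, T[0,2] = -(3.6)/(-6.5) = +0.5538; later rows by forward substitution.
  T[0,:] = [+0.0000  +0.0462  +0.5538]
  T[1,:] = [+0.0000  +0.0067  -0.3712]
  T[2,:] = [+0.0000  -0.0014  -0.2391]
eigenvalue magnitudes: 0.2412, 0.0088, 0.0000.
spectral radius ρ = 0.2412; 0.2412 < 1: convergent.

yes, ρ = 0.2412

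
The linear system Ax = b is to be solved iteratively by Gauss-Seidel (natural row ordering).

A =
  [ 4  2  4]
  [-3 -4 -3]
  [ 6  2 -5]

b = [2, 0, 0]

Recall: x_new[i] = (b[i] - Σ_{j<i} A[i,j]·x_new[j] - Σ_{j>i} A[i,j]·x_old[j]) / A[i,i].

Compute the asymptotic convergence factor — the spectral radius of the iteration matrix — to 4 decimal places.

1.2000

Let D = diag(4, -4, -5); L, U the strict triangles.
GS T = -(D+L)⁻¹U: row 0 first, T[0,2] = -(4)/(4) = -1.0000; later rows by forward substitution.
  T[0,:] = [+0.0000 -0.5000 -1.0000]
  T[1,:] = [+0.0000 +0.3750 +0.0000]
  T[2,:] = [+0.0000 -0.4500 -1.2000]
|λ(T)| sorted: 1.2000, 0.3750, 0.0000.
ρ = 1.2000; 1.2000 > 1: divergent.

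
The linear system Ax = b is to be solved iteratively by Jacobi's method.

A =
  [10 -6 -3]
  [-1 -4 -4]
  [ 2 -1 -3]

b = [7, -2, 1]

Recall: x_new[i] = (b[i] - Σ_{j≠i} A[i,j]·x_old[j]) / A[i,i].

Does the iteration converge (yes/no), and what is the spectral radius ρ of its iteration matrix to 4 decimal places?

yes, ρ = 0.8956

Write A = D+L+U with D = diag(10, -4, -3).
Jacobi T = -D⁻¹(L+U): T[2,1] = -(-1)/(-3) = -0.3333; T[2,2] = 0.
  T[0,:] = [+0.0000 +0.6000 +0.3000]
  T[1,:] = [-0.2500 +0.0000 -1.0000]
  T[2,:] = [+0.6667 -0.3333 +0.0000]
|eigenvalues of T|: 0.8956, 0.6471, 0.6471.
ρ = 0.8956; 0.8956 < 1 ⇒ converges.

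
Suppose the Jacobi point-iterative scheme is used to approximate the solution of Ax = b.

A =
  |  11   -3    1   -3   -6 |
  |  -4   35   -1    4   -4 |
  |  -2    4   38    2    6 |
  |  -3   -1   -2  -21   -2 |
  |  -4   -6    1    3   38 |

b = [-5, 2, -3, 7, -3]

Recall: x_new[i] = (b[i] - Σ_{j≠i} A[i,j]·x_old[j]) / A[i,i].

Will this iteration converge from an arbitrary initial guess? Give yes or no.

yes

Split A = D + L + U, D = diag(11, 35, 38, -21, 38).
Jacobi: T = -D⁻¹(L+U), T[1,3] = -(4)/(35) = -0.1143; T[1,1] = 0.
  T[0,:] = [+0.0000, +0.2727, -0.0909, +0.2727, +0.5455]
  T[1,:] = [+0.1143, +0.0000, +0.0286, -0.1143, +0.1143]
  T[2,:] = [+0.0526, -0.1053, +0.0000, -0.0526, -0.1579]
  T[3,:] = [-0.1429, -0.0476, -0.0952, +0.0000, -0.0952]
  T[4,:] = [+0.1053, +0.1579, -0.0263, -0.0789, +0.0000]
|eigenvalues of T|: 0.3920, 0.1949, 0.1536, 0.1536, 0.1070.
spectral radius ρ = 0.3920; 0.3920 < 1: convergent.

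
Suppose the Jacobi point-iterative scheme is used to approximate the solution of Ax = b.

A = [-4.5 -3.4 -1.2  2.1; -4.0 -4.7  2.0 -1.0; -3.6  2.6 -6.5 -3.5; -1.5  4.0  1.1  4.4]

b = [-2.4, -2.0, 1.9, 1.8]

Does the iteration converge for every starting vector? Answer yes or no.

no

A = D + L + U where D = diag(-4.5, -4.7, -6.5, 4.4).
Jacobi: T = -D⁻¹(L+U), T[3,0] = -(-1.5)/(4.4) = +0.3409; T[3,3] = 0.
  T[0,:] = [+0.0000, -0.7556, -0.2667, +0.4667]
  T[1,:] = [-0.8511, +0.0000, +0.4255, -0.2128]
  T[2,:] = [-0.5538, +0.4000, +0.0000, -0.5385]
  T[3,:] = [+0.3409, -0.9091, -0.2500, +0.0000]
|roots of det(T-λI)|: 1.4919, 0.6141, 0.6141, 0.3513.
ρ(T) = max|λ| = 1.4919; 1.4919 > 1, so it fails to converge.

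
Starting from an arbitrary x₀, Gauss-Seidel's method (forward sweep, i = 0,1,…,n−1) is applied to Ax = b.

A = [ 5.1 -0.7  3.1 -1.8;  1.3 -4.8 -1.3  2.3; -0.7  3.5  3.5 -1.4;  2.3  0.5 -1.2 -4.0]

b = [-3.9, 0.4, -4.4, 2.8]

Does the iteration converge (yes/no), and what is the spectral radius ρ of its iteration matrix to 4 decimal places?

Let D = diag(5.1, -4.8, 3.5, -4); L, U the strict triangles.
T_GS = -(D+L)⁻¹U: row 0 first, T[0,3] = -(-1.8)/(5.1) = +0.3529; later rows by forward substitution.
  T[0,:] = [+0.0000, +0.1373, -0.6078, +0.3529]
  T[1,:] = [+0.0000, +0.0372, -0.4355, +0.5748]
  T[2,:] = [+0.0000, -0.0097, +0.3139, -0.1042]
  T[3,:] = [+0.0000, +0.0865, -0.4981, +0.3060]
eigenvalue magnitudes: 0.6126, 0.1424, 0.0980, 0.0000.
ρ = 0.6126; 0.6126 < 1 ⇒ converges.

yes, ρ = 0.6126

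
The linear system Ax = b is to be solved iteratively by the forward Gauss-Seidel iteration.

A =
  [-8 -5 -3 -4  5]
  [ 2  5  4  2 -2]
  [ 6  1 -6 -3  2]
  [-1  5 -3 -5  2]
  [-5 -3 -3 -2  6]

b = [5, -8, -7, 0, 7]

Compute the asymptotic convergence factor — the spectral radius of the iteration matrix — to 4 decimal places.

1.1841

Split A = D + L + U, D = diag(-8, 5, -6, -5, 6).
Gauss-Seidel: T = -(D+L)⁻¹U, row 0 first, T[0,2] = -(-3)/(-8) = -0.3750; later rows by forward substitution.
  T[0,:] = [+0.0000 -0.6250 -0.3750 -0.5000 +0.6250]
  T[1,:] = [+0.0000 +0.2500 -0.6500 -0.2000 +0.1500]
  T[2,:] = [+0.0000 -0.5833 -0.4833 -1.0333 +0.9833]
  T[3,:] = [+0.0000 +0.7250 -0.2850 +0.5200 -0.1650]
  T[4,:] = [+0.0000 -0.4458 -0.9742 -0.8600 +1.0325]
|eigenvalues of T|: 1.1841, 0.5273, 0.5273, 0.2532, 0.0000.
spectral radius ρ = 1.1841; 1.1841 > 1, so it fails to converge.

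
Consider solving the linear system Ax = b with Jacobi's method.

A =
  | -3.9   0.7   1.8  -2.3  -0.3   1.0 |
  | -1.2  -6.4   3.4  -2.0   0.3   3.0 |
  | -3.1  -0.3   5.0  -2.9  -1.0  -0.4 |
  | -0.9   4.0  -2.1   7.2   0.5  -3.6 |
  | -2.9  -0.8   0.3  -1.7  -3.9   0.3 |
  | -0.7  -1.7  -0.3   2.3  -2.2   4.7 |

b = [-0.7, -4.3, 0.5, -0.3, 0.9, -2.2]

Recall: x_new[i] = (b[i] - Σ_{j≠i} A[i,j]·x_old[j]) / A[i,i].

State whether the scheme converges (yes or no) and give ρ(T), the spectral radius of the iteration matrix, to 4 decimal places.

no, ρ = 1.1930

Split A = D + L + U, D = diag(-3.9, -6.4, 5, 7.2, -3.9, 4.7).
Jacobi: T = -D⁻¹(L+U), T[0,4] = -(-0.3)/(-3.9) = -0.0769; T[0,0] = 0.
  T[0,:] = [+0.0000 +0.1795 +0.4615 -0.5897 -0.0769 +0.2564]
  T[1,:] = [-0.1875 +0.0000 +0.5312 -0.3125 +0.0469 +0.4688]
  T[2,:] = [+0.6200 +0.0600 +0.0000 +0.5800 +0.2000 +0.0800]
  T[3,:] = [+0.1250 -0.5556 +0.2917 +0.0000 -0.0694 +0.5000]
  T[4,:] = [-0.7436 -0.2051 +0.0769 -0.4359 +0.0000 +0.0769]
  T[5,:] = [+0.1489 +0.3617 +0.0638 -0.4894 +0.4681 +0.0000]
|eigenvalues of T|: 1.1930, 0.5794, 0.5794, 0.4960, 0.4960, 0.0329.
spectral radius ρ = 1.1930; 1.1930 > 1: divergent.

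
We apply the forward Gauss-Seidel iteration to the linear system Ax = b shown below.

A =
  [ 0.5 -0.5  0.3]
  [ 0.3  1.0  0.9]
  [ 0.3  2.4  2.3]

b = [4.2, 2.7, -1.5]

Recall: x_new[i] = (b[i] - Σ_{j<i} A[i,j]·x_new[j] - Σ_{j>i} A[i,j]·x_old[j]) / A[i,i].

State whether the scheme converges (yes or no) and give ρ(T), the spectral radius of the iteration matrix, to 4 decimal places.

Let D = diag(0.5, 1, 2.3); L, U the strict triangles.
Gauss-Seidel: T = -(D+L)⁻¹U, row 0 first, T[0,2] = -(0.3)/(0.5) = -0.6000; later rows by forward substitution.
  T[0,:] = [+0.0000  +1.0000  -0.6000]
  T[1,:] = [+0.0000  -0.3000  -0.7200]
  T[2,:] = [+0.0000  +0.1826  +0.8296]
|eigenvalues of T|: 0.6978, 0.1682, 0.0000.
spectral radius ρ = 0.6978; 0.6978 < 1, so it converges for any x₀.

yes, ρ = 0.6978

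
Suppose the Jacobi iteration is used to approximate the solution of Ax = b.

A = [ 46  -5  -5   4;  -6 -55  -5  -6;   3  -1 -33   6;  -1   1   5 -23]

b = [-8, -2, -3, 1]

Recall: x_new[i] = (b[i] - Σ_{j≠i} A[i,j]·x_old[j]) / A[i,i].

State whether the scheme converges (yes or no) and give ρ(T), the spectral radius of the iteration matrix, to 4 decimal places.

yes, ρ = 0.2298

Diagonal D = diag(46, -55, -33, -23); L, U strict lower/upper.
T_J = -D⁻¹(L+U): T[3,1] = -(1)/(-23) = +0.0435; T[3,3] = 0.
  T[0,:] = [+0.0000  +0.1087  +0.1087  -0.0870]
  T[1,:] = [-0.1091  +0.0000  -0.0909  -0.1091]
  T[2,:] = [+0.0909  -0.0303  +0.0000  +0.1818]
  T[3,:] = [-0.0435  +0.0435  +0.2174  +0.0000]
eigenvalue magnitudes: 0.2298, 0.1833, 0.0703, 0.0703.
ρ = 0.2298; 0.2298 < 1: convergent.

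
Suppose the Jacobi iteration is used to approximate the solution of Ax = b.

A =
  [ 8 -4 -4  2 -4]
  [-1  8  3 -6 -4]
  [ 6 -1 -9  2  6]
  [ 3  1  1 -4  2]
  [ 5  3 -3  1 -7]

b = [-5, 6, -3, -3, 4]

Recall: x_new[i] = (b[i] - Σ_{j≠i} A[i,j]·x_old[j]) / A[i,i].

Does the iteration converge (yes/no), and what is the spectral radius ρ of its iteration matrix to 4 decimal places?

Let D = diag(8, 8, -9, -4, -7); L, U the strict triangles.
Jacobi T = -D⁻¹(L+U): T[4,1] = -(3)/(-7) = +0.4286; T[4,4] = 0.
  T[0,:] = [+0.0000, +0.5000, +0.5000, -0.2500, +0.5000]
  T[1,:] = [+0.1250, +0.0000, -0.3750, +0.7500, +0.5000]
  T[2,:] = [+0.6667, -0.1111, +0.0000, +0.2222, +0.6667]
  T[3,:] = [+0.7500, +0.2500, +0.2500, +0.0000, +0.5000]
  T[4,:] = [+0.7143, +0.4286, -0.4286, +0.1429, +0.0000]
|roots of det(T-λI)|: 1.1280, 0.7915, 0.7915, 0.3223, 0.3223.
ρ(T) = max|λ| = 1.1280; 1.1280 > 1: divergent.

no, ρ = 1.1280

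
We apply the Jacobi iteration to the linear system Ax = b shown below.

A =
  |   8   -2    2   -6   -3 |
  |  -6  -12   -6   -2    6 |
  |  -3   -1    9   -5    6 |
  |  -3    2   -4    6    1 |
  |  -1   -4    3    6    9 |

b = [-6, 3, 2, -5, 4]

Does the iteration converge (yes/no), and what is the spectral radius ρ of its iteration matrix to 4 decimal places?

A = D + L + U where D = diag(8, -12, 9, 6, 9).
Jacobi: T = -D⁻¹(L+U), T[2,1] = -(-1)/(9) = +0.1111; T[2,2] = 0.
  T[0,:] = [+0.0000 +0.2500 -0.2500 +0.7500 +0.3750]
  T[1,:] = [-0.5000 +0.0000 -0.5000 -0.1667 +0.5000]
  T[2,:] = [+0.3333 +0.1111 +0.0000 +0.5556 -0.6667]
  T[3,:] = [+0.5000 -0.3333 +0.6667 +0.0000 -0.1667]
  T[4,:] = [+0.1111 +0.4444 -0.3333 -0.6667 +0.0000]
|λ(T)| sorted: 1.1617, 0.8809, 0.8809, 0.4677, 0.1347.
ρ(T) = max|λ| = 1.1617; 1.1617 > 1, so it fails to converge.

no, ρ = 1.1617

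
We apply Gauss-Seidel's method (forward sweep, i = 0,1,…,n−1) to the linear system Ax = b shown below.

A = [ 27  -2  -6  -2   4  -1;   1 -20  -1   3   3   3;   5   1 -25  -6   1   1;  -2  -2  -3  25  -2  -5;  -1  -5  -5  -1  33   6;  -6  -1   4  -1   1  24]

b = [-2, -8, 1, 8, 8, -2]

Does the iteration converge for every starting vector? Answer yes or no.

Write A = D+L+U with D = diag(27, -20, -25, 25, 33, 24).
Gauss-Seidel: T = -(D+L)⁻¹U, row 0 first, T[0,2] = -(-6)/(27) = +0.2222; later rows by forward substitution.
  T[0,:] = [+0.0000, +0.0741, +0.2222, +0.0741, -0.1481, +0.0370]
  T[1,:] = [+0.0000, +0.0037, -0.0389, +0.1537, +0.1426, +0.1519]
  T[2,:] = [+0.0000, +0.0150, +0.0429, -0.2190, +0.0161, +0.0535]
  T[3,:] = [+0.0000, +0.0080, +0.0198, -0.0081, +0.0815, +0.2215]
  T[4,:] = [+0.0000, +0.0053, +0.0079, -0.0079, +0.0220, -0.1429]
  T[5,:] = [+0.0000, +0.0163, +0.0473, +0.0614, -0.0313, +0.0219]
eigenvalue magnitudes: 0.1780, 0.1093, 0.1093, 0.0653, 0.0233, 0.0000.
ρ(T) = max|λ| = 0.1780; 0.1780 < 1: convergent.

yes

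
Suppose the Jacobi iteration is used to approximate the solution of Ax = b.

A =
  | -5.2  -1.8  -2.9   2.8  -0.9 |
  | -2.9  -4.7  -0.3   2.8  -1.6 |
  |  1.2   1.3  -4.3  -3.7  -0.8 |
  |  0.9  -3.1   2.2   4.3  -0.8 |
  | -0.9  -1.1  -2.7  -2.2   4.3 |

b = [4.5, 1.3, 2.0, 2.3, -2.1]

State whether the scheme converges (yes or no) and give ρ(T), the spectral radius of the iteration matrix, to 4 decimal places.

Let D = diag(-5.2, -4.7, -4.3, 4.3, 4.3); L, U the strict triangles.
Jacobi T = -D⁻¹(L+U): T[3,4] = -(-0.8)/(4.3) = +0.1860; T[3,3] = 0.
  T[0,:] = [+0.0000  -0.3462  -0.5577  +0.5385  -0.1731]
  T[1,:] = [-0.6170  +0.0000  -0.0638  +0.5957  -0.3404]
  T[2,:] = [+0.2791  +0.3023  +0.0000  -0.8605  -0.1860]
  T[3,:] = [-0.2093  +0.7209  -0.5116  +0.0000  +0.1860]
  T[4,:] = [+0.2093  +0.2558  +0.6279  +0.5116  +0.0000]
|eigenvalues of T|: 1.1588, 0.7702, 0.7702, 0.5902, 0.5902.
spectral radius ρ = 1.1588; 1.1588 > 1, so it fails to converge.

no, ρ = 1.1588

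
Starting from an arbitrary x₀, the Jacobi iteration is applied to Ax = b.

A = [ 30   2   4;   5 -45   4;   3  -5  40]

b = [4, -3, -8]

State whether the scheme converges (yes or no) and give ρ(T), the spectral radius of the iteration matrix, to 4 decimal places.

Write A = D+L+U with D = diag(30, -45, 40).
Jacobi: T = -D⁻¹(L+U), T[0,1] = -(2)/(30) = -0.0667; T[0,0] = 0.
  T[0,:] = [+0.0000, -0.0667, -0.1333]
  T[1,:] = [+0.1111, +0.0000, +0.0889]
  T[2,:] = [-0.0750, +0.1250, +0.0000]
|λ(T)| sorted: 0.1516, 0.0963, 0.0963.
ρ(T) = max|λ| = 0.1516; 0.1516 < 1, so it converges for any x₀.

yes, ρ = 0.1516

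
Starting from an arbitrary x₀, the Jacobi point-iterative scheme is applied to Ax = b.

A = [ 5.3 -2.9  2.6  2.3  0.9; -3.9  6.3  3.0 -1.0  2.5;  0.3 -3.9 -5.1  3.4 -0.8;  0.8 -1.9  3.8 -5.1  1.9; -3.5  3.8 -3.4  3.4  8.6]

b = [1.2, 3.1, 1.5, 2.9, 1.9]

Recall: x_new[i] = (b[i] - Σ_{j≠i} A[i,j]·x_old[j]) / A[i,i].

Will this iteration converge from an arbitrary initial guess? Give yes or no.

no

A = D + L + U where D = diag(5.3, 6.3, -5.1, -5.1, 8.6).
T_J = -D⁻¹(L+U): T[2,0] = -(0.3)/(-5.1) = +0.0588; T[2,2] = 0.
  T[0,:] = [+0.0000 +0.5472 -0.4906 -0.4340 -0.1698]
  T[1,:] = [+0.6190 +0.0000 -0.4762 +0.1587 -0.3968]
  T[2,:] = [+0.0588 -0.7647 +0.0000 +0.6667 -0.1569]
  T[3,:] = [+0.1569 -0.3725 +0.7451 +0.0000 +0.3725]
  T[4,:] = [+0.4070 -0.4419 +0.3953 -0.3953 +0.0000]
|eigenvalues of T|: 1.1615, 0.7967, 0.2910, 0.2910, 0.1823.
ρ = 1.1615; 1.1615 > 1: divergent.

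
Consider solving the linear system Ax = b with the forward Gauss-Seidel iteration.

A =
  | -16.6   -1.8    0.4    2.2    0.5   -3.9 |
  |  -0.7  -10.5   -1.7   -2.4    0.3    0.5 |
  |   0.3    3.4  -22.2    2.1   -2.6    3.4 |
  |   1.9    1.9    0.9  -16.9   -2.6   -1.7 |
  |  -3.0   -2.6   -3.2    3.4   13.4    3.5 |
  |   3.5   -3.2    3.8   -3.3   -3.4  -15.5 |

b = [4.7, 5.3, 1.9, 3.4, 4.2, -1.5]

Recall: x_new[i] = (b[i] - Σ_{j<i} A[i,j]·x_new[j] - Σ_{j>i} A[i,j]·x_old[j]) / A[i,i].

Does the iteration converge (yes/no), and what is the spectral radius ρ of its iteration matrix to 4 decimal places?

yes, ρ = 0.1959

Split A = D + L + U, D = diag(-16.6, -10.5, -22.2, -16.9, 13.4, -15.5).
Gauss-Seidel: T = -(D+L)⁻¹U, row 0 first, T[0,4] = -(0.5)/(-16.6) = +0.0301; later rows by forward substitution.
  T[0,:] = [+0.0000, -0.1084, +0.0241, +0.1325, +0.0301, -0.2349]
  T[1,:] = [+0.0000, +0.0072, -0.1635, -0.2374, +0.0266, +0.0633]
  T[2,:] = [+0.0000, -0.0004, -0.0247, +0.0600, -0.1126, +0.1597]
  T[3,:] = [+0.0000, -0.0114, -0.0170, -0.0086, -0.1535, -0.1114]
  T[4,:] = [+0.0000, -0.0201, -0.0279, +0.0001, +0.0239, -0.2351]
  T[5,:] = [+0.0000, -0.0192, +0.0429, +0.0955, +0.0011, +0.0483]
|λ(T)| sorted: 0.1959, 0.1497, 0.1497, 0.0691, 0.0497, 0.0000.
spectral radius ρ = 0.1959; 0.1959 < 1 ⇒ converges.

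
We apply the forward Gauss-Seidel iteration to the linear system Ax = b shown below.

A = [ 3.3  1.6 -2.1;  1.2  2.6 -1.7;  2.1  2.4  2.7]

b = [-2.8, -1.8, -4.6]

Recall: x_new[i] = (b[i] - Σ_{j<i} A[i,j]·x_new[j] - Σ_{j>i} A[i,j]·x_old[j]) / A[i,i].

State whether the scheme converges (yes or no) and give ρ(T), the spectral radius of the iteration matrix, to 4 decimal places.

yes, ρ = 0.8736

A = D + L + U where D = diag(3.3, 2.6, 2.7).
T_GS = -(D+L)⁻¹U: row 0 first, T[0,1] = -(1.6)/(3.3) = -0.4848; later rows by forward substitution.
  T[0,:] = [+0.0000, -0.4848, +0.6364]
  T[1,:] = [+0.0000, +0.2238, +0.3601]
  T[2,:] = [+0.0000, +0.1782, -0.8151]
|eigenvalues of T|: 0.8736, 0.2823, 0.0000.
ρ(T) = max|λ| = 0.8736; 0.8736 < 1: convergent.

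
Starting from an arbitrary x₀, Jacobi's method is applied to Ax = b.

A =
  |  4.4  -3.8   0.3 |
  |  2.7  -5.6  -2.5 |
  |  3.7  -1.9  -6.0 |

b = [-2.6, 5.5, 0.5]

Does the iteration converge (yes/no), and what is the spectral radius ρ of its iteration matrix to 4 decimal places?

Write A = D+L+U with D = diag(4.4, -5.6, -6).
Jacobi: T = -D⁻¹(L+U), T[0,2] = -(0.3)/(4.4) = -0.0682; T[0,0] = 0.
  T[0,:] = [+0.0000 +0.8636 -0.0682]
  T[1,:] = [+0.4821 +0.0000 -0.4464]
  T[2,:] = [+0.6167 -0.3167 +0.0000]
moduli |λ_i(T)| = 0.8798, 0.5083, 0.5083.
spectral radius ρ = 0.8798; 0.8798 < 1 ⇒ converges.

yes, ρ = 0.8798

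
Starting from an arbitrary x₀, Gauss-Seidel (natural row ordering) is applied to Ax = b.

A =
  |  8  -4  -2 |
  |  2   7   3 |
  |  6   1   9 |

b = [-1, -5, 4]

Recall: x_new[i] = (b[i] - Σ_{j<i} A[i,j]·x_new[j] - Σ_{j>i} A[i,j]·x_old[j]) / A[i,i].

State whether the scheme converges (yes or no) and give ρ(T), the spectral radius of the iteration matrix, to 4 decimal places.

Split A = D + L + U, D = diag(8, 7, 9).
GS T = -(D+L)⁻¹U: row 0 first, T[0,1] = -(-4)/(8) = +0.5000; later rows by forward substitution.
  T[0,:] = [+0.0000 +0.5000 +0.2500]
  T[1,:] = [+0.0000 -0.1429 -0.5000]
  T[2,:] = [+0.0000 -0.3175 -0.1111]
|λ(T)| sorted: 0.5257, 0.2717, 0.0000.
spectral radius ρ = 0.5257; 0.5257 < 1: convergent.

yes, ρ = 0.5257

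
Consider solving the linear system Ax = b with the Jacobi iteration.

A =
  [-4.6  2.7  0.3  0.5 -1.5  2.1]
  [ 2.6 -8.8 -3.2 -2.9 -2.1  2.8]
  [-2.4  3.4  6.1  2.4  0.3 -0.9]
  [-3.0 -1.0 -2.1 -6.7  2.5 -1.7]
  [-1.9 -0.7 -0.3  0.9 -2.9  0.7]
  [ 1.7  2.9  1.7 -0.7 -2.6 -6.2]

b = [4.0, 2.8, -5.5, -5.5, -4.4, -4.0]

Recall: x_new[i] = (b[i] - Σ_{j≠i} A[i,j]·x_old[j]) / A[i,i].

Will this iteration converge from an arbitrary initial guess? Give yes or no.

no

Split A = D + L + U, D = diag(-4.6, -8.8, 6.1, -6.7, -2.9, -6.2).
Jacobi T = -D⁻¹(L+U): T[5,2] = -(1.7)/(-6.2) = +0.2742; T[5,5] = 0.
  T[0,:] = [+0.0000 +0.5870 +0.0652 +0.1087 -0.3261 +0.4565]
  T[1,:] = [+0.2955 +0.0000 -0.3636 -0.3295 -0.2386 +0.3182]
  T[2,:] = [+0.3934 -0.5574 +0.0000 -0.3934 -0.0492 +0.1475]
  T[3,:] = [-0.4478 -0.1493 -0.3134 +0.0000 +0.3731 -0.2537]
  T[4,:] = [-0.6552 -0.2414 -0.1034 +0.3103 +0.0000 +0.2414]
  T[5,:] = [+0.2742 +0.4677 +0.2742 -0.1129 -0.4194 +0.0000]
moduli |λ_i(T)| = 1.1876, 0.7790, 0.3932, 0.3131, 0.3077, 0.3077.
ρ = 1.1876; 1.1876 > 1, so it fails to converge.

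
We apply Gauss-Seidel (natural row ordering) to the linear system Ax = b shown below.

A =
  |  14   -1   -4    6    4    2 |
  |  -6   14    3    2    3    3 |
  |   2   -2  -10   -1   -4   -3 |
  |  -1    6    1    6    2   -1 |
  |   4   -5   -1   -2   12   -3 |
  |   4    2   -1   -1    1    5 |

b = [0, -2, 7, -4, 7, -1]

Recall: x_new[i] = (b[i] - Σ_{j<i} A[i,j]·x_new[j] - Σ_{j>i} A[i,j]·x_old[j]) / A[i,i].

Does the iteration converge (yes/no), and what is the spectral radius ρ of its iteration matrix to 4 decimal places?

Write A = D+L+U with D = diag(14, 14, -10, 6, 12, 5).
T_GS = -(D+L)⁻¹U: row 0 first, T[0,5] = -(2)/(14) = -0.1429; later rows by forward substitution.
  T[0,:] = [+0.0000  +0.0714  +0.2857  -0.4286  -0.2857  -0.1429]
  T[1,:] = [+0.0000  +0.0306  -0.0918  -0.3265  -0.3367  -0.2755]
  T[2,:] = [+0.0000  +0.0082  +0.0755  -0.1204  -0.3898  -0.2735]
  T[3,:] = [+0.0000  -0.0201  +0.1269  +0.2752  +0.0207  +0.4639]
  T[4,:] = [+0.0000  -0.0137  -0.1061  +0.0426  -0.0741  +0.2374]
  T[5,:] = [+0.0000  -0.0690  -0.1301  +0.4959  +0.3043  +0.2151]
moduli |λ_i(T)| = 0.8297, 0.2974, 0.2777, 0.2620, 0.0057, 0.0000.
spectral radius ρ = 0.8297; 0.8297 < 1: convergent.

yes, ρ = 0.8297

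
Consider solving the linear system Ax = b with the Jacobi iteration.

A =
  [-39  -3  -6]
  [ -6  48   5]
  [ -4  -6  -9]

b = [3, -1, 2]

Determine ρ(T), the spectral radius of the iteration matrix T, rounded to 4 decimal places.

Split A = D + L + U, D = diag(-39, 48, -9).
Jacobi: T = -D⁻¹(L+U), T[1,0] = -(-6)/(48) = +0.1250; T[1,1] = 0.
  T[0,:] = [+0.0000  -0.0769  -0.1538]
  T[1,:] = [+0.1250  +0.0000  -0.1042]
  T[2,:] = [-0.4444  -0.6667  +0.0000]
moduli |λ_i(T)| = 0.3898, 0.3142, 0.0756.
spectral radius ρ = 0.3898; 0.3898 < 1: convergent.

0.3898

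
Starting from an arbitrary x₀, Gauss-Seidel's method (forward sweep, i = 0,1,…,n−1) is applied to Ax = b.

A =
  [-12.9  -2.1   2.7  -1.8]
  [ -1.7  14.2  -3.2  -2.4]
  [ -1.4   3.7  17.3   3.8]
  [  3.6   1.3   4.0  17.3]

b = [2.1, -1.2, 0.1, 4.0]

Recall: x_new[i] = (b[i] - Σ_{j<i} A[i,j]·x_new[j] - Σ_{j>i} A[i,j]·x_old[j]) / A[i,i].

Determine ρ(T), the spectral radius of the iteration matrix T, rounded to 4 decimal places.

0.1664

Diagonal D = diag(-12.9, 14.2, 17.3, 17.3); L, U strict lower/upper.
Gauss-Seidel: T = -(D+L)⁻¹U, row 0 first, T[0,3] = -(-1.8)/(-12.9) = -0.1395; later rows by forward substitution.
  T[0,:] = [+0.0000 -0.1628 +0.2093 -0.1395]
  T[1,:] = [+0.0000 -0.0195 +0.2504 +0.1523]
  T[2,:] = [+0.0000 -0.0090 -0.0366 -0.2635]
  T[3,:] = [+0.0000 +0.0374 -0.0539 +0.0785]
|roots of det(T-λI)|: 0.1664, 0.1004, 0.1004, 0.0000.
spectral radius ρ = 0.1664; 0.1664 < 1: convergent.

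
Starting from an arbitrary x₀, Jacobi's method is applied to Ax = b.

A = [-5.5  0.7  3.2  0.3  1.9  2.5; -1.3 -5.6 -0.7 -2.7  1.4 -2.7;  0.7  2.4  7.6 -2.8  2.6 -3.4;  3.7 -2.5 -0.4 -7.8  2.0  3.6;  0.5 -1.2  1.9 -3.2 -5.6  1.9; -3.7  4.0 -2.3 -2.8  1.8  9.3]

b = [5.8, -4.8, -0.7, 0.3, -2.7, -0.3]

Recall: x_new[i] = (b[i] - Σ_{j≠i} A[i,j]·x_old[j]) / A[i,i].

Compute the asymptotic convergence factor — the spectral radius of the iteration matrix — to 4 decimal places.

Split A = D + L + U, D = diag(-5.5, -5.6, 7.6, -7.8, -5.6, 9.3).
T_J = -D⁻¹(L+U): T[4,3] = -(-3.2)/(-5.6) = -0.5714; T[4,4] = 0.
  T[0,:] = [+0.0000 +0.1273 +0.5818 +0.0545 +0.3455 +0.4545]
  T[1,:] = [-0.2321 +0.0000 -0.1250 -0.4821 +0.2500 -0.4821]
  T[2,:] = [-0.0921 -0.3158 +0.0000 +0.3684 -0.3421 +0.4474]
  T[3,:] = [+0.4744 -0.3205 -0.0513 +0.0000 +0.2564 +0.4615]
  T[4,:] = [+0.0893 -0.2143 +0.3393 -0.5714 +0.0000 +0.3393]
  T[5,:] = [+0.3978 -0.4301 +0.2473 +0.3011 -0.1935 +0.0000]
moduli |λ_i(T)| = 1.1898, 0.7097, 0.7097, 0.5099, 0.4183, 0.4183.
spectral radius ρ = 1.1898; 1.1898 > 1, so it fails to converge.

1.1898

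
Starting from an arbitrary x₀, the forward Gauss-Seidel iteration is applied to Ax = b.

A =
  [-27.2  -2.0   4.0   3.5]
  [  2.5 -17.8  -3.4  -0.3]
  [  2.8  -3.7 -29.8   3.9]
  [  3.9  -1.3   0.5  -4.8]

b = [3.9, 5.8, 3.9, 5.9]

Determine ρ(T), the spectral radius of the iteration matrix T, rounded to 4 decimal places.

0.2549

Split A = D + L + U, D = diag(-27.2, -17.8, -29.8, -4.8).
GS T = -(D+L)⁻¹U: row 0 first, T[0,3] = -(3.5)/(-27.2) = +0.1287; later rows by forward substitution.
  T[0,:] = [+0.0000  -0.0735  +0.1471  +0.1287]
  T[1,:] = [+0.0000  -0.0103  -0.1704  +0.0012]
  T[2,:] = [+0.0000  -0.0056  +0.0350  +0.1428]
  T[3,:] = [+0.0000  -0.0575  +0.1693  +0.1191]
|λ(T)| sorted: 0.2549, 0.0765, 0.0765, 0.0000.
ρ = 0.2549; 0.2549 < 1, so it converges for any x₀.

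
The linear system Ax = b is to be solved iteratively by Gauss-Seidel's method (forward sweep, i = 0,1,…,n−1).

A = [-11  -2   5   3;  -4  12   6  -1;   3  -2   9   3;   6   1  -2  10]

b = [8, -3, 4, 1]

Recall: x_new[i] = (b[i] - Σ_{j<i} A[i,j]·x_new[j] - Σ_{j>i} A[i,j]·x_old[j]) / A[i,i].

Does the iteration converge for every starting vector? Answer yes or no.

yes

A = D + L + U where D = diag(-11, 12, 9, 10).
T_GS = -(D+L)⁻¹U: row 0 first, T[0,1] = -(-2)/(-11) = -0.1818; later rows by forward substitution.
  T[0,:] = [+0.0000, -0.1818, +0.4545, +0.2727]
  T[1,:] = [+0.0000, -0.0606, -0.3485, +0.1742]
  T[2,:] = [+0.0000, +0.0471, -0.2290, -0.3855]
  T[3,:] = [+0.0000, +0.1246, -0.2837, -0.2582]
eigenvalue magnitudes: 0.5324, 0.1926, 0.1773, 0.0000.
ρ = 0.5324; 0.5324 < 1: convergent.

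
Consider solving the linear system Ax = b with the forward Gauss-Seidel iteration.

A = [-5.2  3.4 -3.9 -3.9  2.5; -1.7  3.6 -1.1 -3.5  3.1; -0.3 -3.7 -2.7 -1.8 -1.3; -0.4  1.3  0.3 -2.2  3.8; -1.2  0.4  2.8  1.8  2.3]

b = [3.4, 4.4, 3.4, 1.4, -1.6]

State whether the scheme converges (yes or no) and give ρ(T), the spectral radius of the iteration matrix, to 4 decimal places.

Let D = diag(-5.2, 3.6, -2.7, -2.2, 2.3); L, U the strict triangles.
GS T = -(D+L)⁻¹U: row 0 first, T[0,3] = -(-3.9)/(-5.2) = -0.7500; later rows by forward substitution.
  T[0,:] = [+0.0000, +0.6538, -0.7500, -0.7500, +0.4808]
  T[1,:] = [+0.0000, +0.3088, -0.0486, +0.6181, -0.6341]
  T[2,:] = [+0.0000, -0.4958, +0.1499, -1.4303, +0.3340]
  T[3,:] = [+0.0000, -0.0040, +0.1281, +0.3065, +1.3107]
  T[4,:] = [+0.0000, +0.8941, -0.6656, +1.0025, -1.0713]
eigenvalue magnitudes: 1.2397, 1.0337, 1.0337, 0.0906, 0.0000.
spectral radius ρ = 1.2397; 1.2397 > 1: divergent.

no, ρ = 1.2397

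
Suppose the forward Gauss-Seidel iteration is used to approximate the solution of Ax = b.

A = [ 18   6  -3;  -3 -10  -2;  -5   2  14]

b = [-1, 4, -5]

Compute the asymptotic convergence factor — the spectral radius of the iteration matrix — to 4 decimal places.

0.2802

Diagonal D = diag(18, -10, 14); L, U strict lower/upper.
GS T = -(D+L)⁻¹U: row 0 first, T[0,2] = -(-3)/(18) = +0.1667; later rows by forward substitution.
  T[0,:] = [+0.0000, -0.3333, +0.1667]
  T[1,:] = [+0.0000, +0.1000, -0.2500]
  T[2,:] = [+0.0000, -0.1333, +0.0952]
eigenvalue magnitudes: 0.2802, 0.0850, 0.0000.
spectral radius ρ = 0.2802; 0.2802 < 1 ⇒ converges.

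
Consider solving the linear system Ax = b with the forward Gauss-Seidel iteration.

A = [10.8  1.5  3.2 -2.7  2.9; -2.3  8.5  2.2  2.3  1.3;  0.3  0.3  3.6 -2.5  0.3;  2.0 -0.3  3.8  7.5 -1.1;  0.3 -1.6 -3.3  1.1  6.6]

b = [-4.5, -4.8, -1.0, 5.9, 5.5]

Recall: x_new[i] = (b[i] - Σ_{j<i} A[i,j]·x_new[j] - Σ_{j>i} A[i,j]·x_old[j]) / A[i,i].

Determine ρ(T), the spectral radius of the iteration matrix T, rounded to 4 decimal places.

A = D + L + U where D = diag(10.8, 8.5, 3.6, 7.5, 6.6).
Gauss-Seidel: T = -(D+L)⁻¹U, row 0 first, T[0,2] = -(3.2)/(10.8) = -0.2963; later rows by forward substitution.
  T[0,:] = [+0.0000 -0.1389 -0.2963 +0.2500 -0.2685]
  T[1,:] = [+0.0000 -0.0376 -0.3390 -0.2029 -0.2256]
  T[2,:] = [+0.0000 +0.0147 +0.0529 +0.6905 -0.0422]
  T[3,:] = [+0.0000 +0.0281 +0.0386 -0.4246 +0.2306]
  T[4,:] = [+0.0000 -0.0001 -0.0487 +0.3555 -0.1020]
moduli |λ_i(T)| = 0.6490, 0.1553, 0.1553, 0.0106, 0.0000.
ρ(T) = max|λ| = 0.6490; 0.6490 < 1, so it converges for any x₀.

0.6490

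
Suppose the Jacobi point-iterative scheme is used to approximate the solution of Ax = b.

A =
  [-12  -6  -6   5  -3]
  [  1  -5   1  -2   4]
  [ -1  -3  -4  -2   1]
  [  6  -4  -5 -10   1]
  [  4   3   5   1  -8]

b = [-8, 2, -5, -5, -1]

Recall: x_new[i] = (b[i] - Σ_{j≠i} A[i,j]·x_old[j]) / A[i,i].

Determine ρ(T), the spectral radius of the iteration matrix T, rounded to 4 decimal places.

1.1309

A = D + L + U where D = diag(-12, -5, -4, -10, -8).
T_J = -D⁻¹(L+U): T[0,3] = -(5)/(-12) = +0.4167; T[0,0] = 0.
  T[0,:] = [+0.0000 -0.5000 -0.5000 +0.4167 -0.2500]
  T[1,:] = [+0.2000 +0.0000 +0.2000 -0.4000 +0.8000]
  T[2,:] = [-0.2500 -0.7500 +0.0000 -0.5000 +0.2500]
  T[3,:] = [+0.6000 -0.4000 -0.5000 +0.0000 +0.1000]
  T[4,:] = [+0.5000 +0.3750 +0.6250 +0.1250 +0.0000]
|eigenvalues of T|: 1.1309, 0.9050, 0.6354, 0.6354, 0.3570.
ρ(T) = max|λ| = 1.1309; 1.1309 > 1 ⇒ diverges.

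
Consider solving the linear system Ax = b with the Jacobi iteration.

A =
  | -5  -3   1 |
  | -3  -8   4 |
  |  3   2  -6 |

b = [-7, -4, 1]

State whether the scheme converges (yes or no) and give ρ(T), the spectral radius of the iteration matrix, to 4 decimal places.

yes, ρ = 0.8371

A = D + L + U where D = diag(-5, -8, -6).
Jacobi T = -D⁻¹(L+U): T[2,0] = -(3)/(-6) = +0.5000; T[2,2] = 0.
  T[0,:] = [+0.0000  -0.6000  +0.2000]
  T[1,:] = [-0.3750  +0.0000  +0.5000]
  T[2,:] = [+0.5000  +0.3333  +0.0000]
|roots of det(T-λI)|: 0.8371, 0.4572, 0.4572.
ρ = 0.8371; 0.8371 < 1, so it converges for any x₀.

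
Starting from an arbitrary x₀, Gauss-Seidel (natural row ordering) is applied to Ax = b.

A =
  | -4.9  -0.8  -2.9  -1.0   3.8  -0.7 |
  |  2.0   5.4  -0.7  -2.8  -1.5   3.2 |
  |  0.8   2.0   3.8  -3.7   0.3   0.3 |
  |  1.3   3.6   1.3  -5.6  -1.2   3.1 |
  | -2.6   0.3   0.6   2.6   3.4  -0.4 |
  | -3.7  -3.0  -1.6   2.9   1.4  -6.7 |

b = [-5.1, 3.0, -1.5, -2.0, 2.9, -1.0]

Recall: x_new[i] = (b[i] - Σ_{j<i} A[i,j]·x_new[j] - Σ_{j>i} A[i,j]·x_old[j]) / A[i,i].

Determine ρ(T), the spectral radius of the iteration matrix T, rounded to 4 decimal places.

1.1815

Let D = diag(-4.9, 5.4, 3.8, -5.6, 3.4, -6.7); L, U the strict triangles.
GS T = -(D+L)⁻¹U: row 0 first, T[0,1] = -(-0.8)/(-4.9) = -0.1633; later rows by forward substitution.
  T[0,:] = [+0.0000 -0.1633 -0.5918 -0.2041 +0.7755 -0.1429]
  T[1,:] = [+0.0000 +0.0605 +0.3488 +0.5941 -0.0094 -0.5397]
  T[2,:] = [+0.0000 +0.0025 -0.0590 +0.7040 -0.2372 +0.2352]
  T[3,:] = [+0.0000 +0.0016 +0.0732 +0.4980 -0.0954 +0.2281]
  T[4,:] = [+0.0000 -0.1318 -0.5289 -0.7135 +0.7087 -0.1599]
  T[5,:] = [+0.0000 +0.0356 +0.1059 -0.2550 -0.2606 +0.3297]
|λ(T)| sorted: 1.1815, 0.4350, 0.4350, 0.1873, 0.0069, 0.0000.
ρ = 1.1815; 1.1815 > 1, so it fails to converge.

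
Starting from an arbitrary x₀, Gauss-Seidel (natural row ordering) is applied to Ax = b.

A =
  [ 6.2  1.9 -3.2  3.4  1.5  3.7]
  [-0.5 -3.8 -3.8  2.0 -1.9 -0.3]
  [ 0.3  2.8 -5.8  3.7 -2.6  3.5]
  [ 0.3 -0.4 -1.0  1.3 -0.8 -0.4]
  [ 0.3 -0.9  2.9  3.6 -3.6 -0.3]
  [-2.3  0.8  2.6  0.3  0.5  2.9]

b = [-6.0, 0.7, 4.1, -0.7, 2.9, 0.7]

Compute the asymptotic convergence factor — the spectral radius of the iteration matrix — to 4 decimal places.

A = D + L + U where D = diag(6.2, -3.8, -5.8, 1.3, -3.6, 2.9).
GS T = -(D+L)⁻¹U: row 0 first, T[0,3] = -(3.4)/(6.2) = -0.5484; later rows by forward substitution.
  T[0,:] = [+0.0000 -0.3065 +0.5161 -0.5484 -0.2419 -0.5968]
  T[1,:] = [+0.0000 +0.0403 -1.0679 +0.5985 -0.4682 -0.0004]
  T[2,:] = [+0.0000 +0.0036 -0.4888 +0.8985 -0.6868 +0.5724]
  T[3,:] = [+0.0000 +0.0859 -0.8237 +1.0018 -0.0011 +0.8856]
  T[4,:] = [+0.0000 +0.0532 -0.9075 +1.5303 -0.4575 +1.2137]
  T[5,:] = [+0.0000 -0.2755 +1.3839 -1.7730 +0.6320 -1.2872]
moduli |λ_i(T)| = 1.6076, 0.4604, 0.4604, 0.3059, 0.0763, 0.0000.
spectral radius ρ = 1.6076; 1.6076 > 1 ⇒ diverges.

1.6076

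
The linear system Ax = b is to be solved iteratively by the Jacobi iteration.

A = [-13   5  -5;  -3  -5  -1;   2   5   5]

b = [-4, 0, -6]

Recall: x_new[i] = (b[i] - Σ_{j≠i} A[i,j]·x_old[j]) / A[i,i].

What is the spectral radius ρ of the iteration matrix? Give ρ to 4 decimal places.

0.6547

A = D + L + U where D = diag(-13, -5, 5).
Jacobi T = -D⁻¹(L+U): T[2,1] = -(5)/(5) = -1.0000; T[2,2] = 0.
  T[0,:] = [+0.0000, +0.3846, -0.3846]
  T[1,:] = [-0.6000, +0.0000, -0.2000]
  T[2,:] = [-0.4000, -1.0000, +0.0000]
|roots of det(T-λI)|: 0.6547, 0.5527, 0.5527.
spectral radius ρ = 0.6547; 0.6547 < 1: convergent.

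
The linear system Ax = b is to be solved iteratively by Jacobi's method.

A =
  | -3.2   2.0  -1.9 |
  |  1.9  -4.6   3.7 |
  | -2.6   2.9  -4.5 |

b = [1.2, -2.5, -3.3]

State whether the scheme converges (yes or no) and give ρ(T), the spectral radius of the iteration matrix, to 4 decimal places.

Split A = D + L + U, D = diag(-3.2, -4.6, -4.5).
Jacobi T = -D⁻¹(L+U): T[1,0] = -(1.9)/(-4.6) = +0.4130; T[1,1] = 0.
  T[0,:] = [+0.0000 +0.6250 -0.5938]
  T[1,:] = [+0.4130 +0.0000 +0.8043]
  T[2,:] = [-0.5778 +0.6444 +0.0000]
moduli |λ_i(T)| = 1.2196, 0.6736, 0.5460.
ρ = 1.2196; 1.2196 > 1: divergent.

no, ρ = 1.2196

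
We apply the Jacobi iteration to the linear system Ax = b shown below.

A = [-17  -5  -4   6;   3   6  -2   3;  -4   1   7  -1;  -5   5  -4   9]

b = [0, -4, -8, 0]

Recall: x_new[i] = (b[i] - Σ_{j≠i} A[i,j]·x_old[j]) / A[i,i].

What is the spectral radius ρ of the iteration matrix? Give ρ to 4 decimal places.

Let D = diag(-17, 6, 7, 9); L, U the strict triangles.
T_J = -D⁻¹(L+U): T[2,0] = -(-4)/(7) = +0.5714; T[2,2] = 0.
  T[0,:] = [+0.0000  -0.2941  -0.2353  +0.3529]
  T[1,:] = [-0.5000  +0.0000  +0.3333  -0.5000]
  T[2,:] = [+0.5714  -0.1429  +0.0000  +0.1429]
  T[3,:] = [+0.5556  -0.5556  +0.4444  +0.0000]
|λ(T)| sorted: 0.8627, 0.4540, 0.2375, 0.2375.
ρ(T) = max|λ| = 0.8627; 0.8627 < 1, so it converges for any x₀.

0.8627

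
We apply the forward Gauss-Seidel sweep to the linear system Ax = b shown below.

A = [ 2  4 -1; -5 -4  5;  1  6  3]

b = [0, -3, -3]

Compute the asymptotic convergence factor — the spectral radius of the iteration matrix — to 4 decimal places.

Let D = diag(2, -4, 3); L, U the strict triangles.
T_GS = -(D+L)⁻¹U: row 0 first, T[0,2] = -(-1)/(2) = +0.5000; later rows by forward substitution.
  T[0,:] = [+0.0000  -2.0000  +0.5000]
  T[1,:] = [+0.0000  +2.5000  +0.6250]
  T[2,:] = [+0.0000  -4.3333  -1.4167]
|roots of det(T-λI)|: 1.6031, 0.5198, 0.0000.
ρ(T) = max|λ| = 1.6031; 1.6031 > 1: divergent.

1.6031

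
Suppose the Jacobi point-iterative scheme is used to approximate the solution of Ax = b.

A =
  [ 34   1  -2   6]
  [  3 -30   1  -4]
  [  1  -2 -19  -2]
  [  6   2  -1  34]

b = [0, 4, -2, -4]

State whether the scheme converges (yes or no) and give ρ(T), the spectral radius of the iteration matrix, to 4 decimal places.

yes, ρ = 0.1972

Let D = diag(34, -30, -19, 34); L, U the strict triangles.
T_J = -D⁻¹(L+U): T[0,2] = -(-2)/(34) = +0.0588; T[0,0] = 0.
  T[0,:] = [+0.0000 -0.0294 +0.0588 -0.1765]
  T[1,:] = [+0.1000 +0.0000 +0.0333 -0.1333]
  T[2,:] = [+0.0526 -0.1053 +0.0000 -0.1053]
  T[3,:] = [-0.1765 -0.0588 +0.0294 +0.0000]
|eigenvalues of T|: 0.1972, 0.1635, 0.0291, 0.0291.
ρ = 0.1972; 0.1972 < 1: convergent.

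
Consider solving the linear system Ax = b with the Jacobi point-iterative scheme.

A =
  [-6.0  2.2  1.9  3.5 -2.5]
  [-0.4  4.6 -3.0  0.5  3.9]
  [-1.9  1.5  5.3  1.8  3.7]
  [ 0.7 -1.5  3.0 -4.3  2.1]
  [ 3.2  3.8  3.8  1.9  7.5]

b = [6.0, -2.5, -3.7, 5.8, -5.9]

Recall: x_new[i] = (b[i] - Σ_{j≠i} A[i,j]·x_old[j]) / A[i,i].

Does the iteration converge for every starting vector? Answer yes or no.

no

Diagonal D = diag(-6, 4.6, 5.3, -4.3, 7.5); L, U strict lower/upper.
Jacobi: T = -D⁻¹(L+U), T[4,2] = -(3.8)/(7.5) = -0.5067; T[4,4] = 0.
  T[0,:] = [+0.0000 +0.3667 +0.3167 +0.5833 -0.4167]
  T[1,:] = [+0.0870 +0.0000 +0.6522 -0.1087 -0.8478]
  T[2,:] = [+0.3585 -0.2830 +0.0000 -0.3396 -0.6981]
  T[3,:] = [+0.1628 -0.3488 +0.6977 +0.0000 +0.4884]
  T[4,:] = [-0.4267 -0.5067 -0.5067 -0.2533 +0.0000]
|λ(T)| sorted: 1.1625, 0.7902, 0.7902, 0.6655, 0.3511.
spectral radius ρ = 1.1625; 1.1625 > 1, so it fails to converge.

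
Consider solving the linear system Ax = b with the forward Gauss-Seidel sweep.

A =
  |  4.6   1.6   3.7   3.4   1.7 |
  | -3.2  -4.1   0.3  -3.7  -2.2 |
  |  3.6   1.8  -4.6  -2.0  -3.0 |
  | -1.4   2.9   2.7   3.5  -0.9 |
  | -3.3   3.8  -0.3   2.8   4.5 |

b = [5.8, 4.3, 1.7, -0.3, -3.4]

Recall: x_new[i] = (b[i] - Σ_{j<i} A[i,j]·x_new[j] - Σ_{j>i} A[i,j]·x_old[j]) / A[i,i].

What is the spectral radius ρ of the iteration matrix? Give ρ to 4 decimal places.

1.2911

A = D + L + U where D = diag(4.6, -4.1, -4.6, 3.5, 4.5).
GS T = -(D+L)⁻¹U: row 0 first, T[0,1] = -(1.6)/(4.6) = -0.3478; later rows by forward substitution.
  T[0,:] = [+0.0000  -0.3478  -0.8043  -0.7391  -0.3696]
  T[1,:] = [+0.0000  +0.2715  +0.7010  -0.3256  -0.2481]
  T[2,:] = [+0.0000  -0.1660  -0.3552  -1.1406  -1.0385]
  T[3,:] = [+0.0000  -0.2360  -0.6285  +0.8540  +1.1160]
  T[4,:] = [+0.0000  -0.3485  -0.8144  -0.8745  -0.8251]
|roots of det(T-λI)|: 1.2911, 1.0650, 0.2754, 0.0055, 0.0000.
ρ(T) = max|λ| = 1.2911; 1.2911 > 1, so it fails to converge.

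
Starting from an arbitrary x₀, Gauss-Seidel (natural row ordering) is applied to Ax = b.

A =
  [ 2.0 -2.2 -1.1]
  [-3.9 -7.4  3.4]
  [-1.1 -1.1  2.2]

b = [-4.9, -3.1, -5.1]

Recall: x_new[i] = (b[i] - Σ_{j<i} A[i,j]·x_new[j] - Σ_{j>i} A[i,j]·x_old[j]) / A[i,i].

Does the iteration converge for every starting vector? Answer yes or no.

Diagonal D = diag(2, -7.4, 2.2); L, U strict lower/upper.
T_GS = -(D+L)⁻¹U: row 0 first, T[0,2] = -(-1.1)/(2) = +0.5500; later rows by forward substitution.
  T[0,:] = [+0.0000 +1.1000 +0.5500]
  T[1,:] = [+0.0000 -0.5797 +0.1696]
  T[2,:] = [+0.0000 +0.2601 +0.3598]
|λ(T)| sorted: 0.6245, 0.4046, 0.0000.
spectral radius ρ = 0.6245; 0.6245 < 1: convergent.

yes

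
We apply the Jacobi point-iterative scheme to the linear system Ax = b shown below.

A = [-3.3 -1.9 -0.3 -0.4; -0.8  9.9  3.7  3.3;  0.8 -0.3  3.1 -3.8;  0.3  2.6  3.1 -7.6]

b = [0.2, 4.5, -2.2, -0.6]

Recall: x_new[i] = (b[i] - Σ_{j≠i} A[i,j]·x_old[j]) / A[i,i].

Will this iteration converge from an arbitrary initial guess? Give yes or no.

A = D + L + U where D = diag(-3.3, 9.9, 3.1, -7.6).
Jacobi T = -D⁻¹(L+U): T[1,3] = -(3.3)/(9.9) = -0.3333; T[1,1] = 0.
  T[0,:] = [+0.0000, -0.5758, -0.0909, -0.1212]
  T[1,:] = [+0.0808, +0.0000, -0.3737, -0.3333]
  T[2,:] = [-0.2581, +0.0968, +0.0000, +1.2258]
  T[3,:] = [+0.0395, +0.3421, +0.4079, +0.0000]
eigenvalue magnitudes: 0.7808, 0.5058, 0.5058, 0.0432.
ρ(T) = max|λ| = 0.7808; 0.7808 < 1: convergent.

yes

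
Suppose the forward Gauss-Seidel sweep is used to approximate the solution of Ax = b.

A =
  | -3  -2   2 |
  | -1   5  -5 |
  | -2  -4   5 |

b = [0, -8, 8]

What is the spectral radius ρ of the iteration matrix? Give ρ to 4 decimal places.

Diagonal D = diag(-3, 5, 5); L, U strict lower/upper.
Gauss-Seidel: T = -(D+L)⁻¹U, row 0 first, T[0,1] = -(-2)/(-3) = -0.6667; later rows by forward substitution.
  T[0,:] = [+0.0000, -0.6667, +0.6667]
  T[1,:] = [+0.0000, -0.1333, +1.1333]
  T[2,:] = [+0.0000, -0.3733, +1.1733]
moduli |λ_i(T)| = 0.5811, 0.4589, 0.0000.
ρ = 0.5811; 0.5811 < 1, so it converges for any x₀.

0.5811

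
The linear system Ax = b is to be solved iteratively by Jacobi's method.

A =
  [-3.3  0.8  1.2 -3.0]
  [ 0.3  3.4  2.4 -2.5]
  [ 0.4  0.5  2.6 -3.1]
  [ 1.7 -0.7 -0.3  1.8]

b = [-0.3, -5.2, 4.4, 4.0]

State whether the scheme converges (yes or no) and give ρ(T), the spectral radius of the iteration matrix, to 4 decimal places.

no, ρ = 1.4260

Let D = diag(-3.3, 3.4, 2.6, 1.8); L, U the strict triangles.
T_J = -D⁻¹(L+U): T[3,0] = -(1.7)/(1.8) = -0.9444; T[3,3] = 0.
  T[0,:] = [+0.0000 +0.2424 +0.3636 -0.9091]
  T[1,:] = [-0.0882 +0.0000 -0.7059 +0.7353]
  T[2,:] = [-0.1538 -0.1923 +0.0000 +1.1923]
  T[3,:] = [-0.9444 +0.3889 +0.1667 +0.0000]
eigenvalue magnitudes: 1.4260, 0.6833, 0.6833, 0.1270.
spectral radius ρ = 1.4260; 1.4260 > 1: divergent.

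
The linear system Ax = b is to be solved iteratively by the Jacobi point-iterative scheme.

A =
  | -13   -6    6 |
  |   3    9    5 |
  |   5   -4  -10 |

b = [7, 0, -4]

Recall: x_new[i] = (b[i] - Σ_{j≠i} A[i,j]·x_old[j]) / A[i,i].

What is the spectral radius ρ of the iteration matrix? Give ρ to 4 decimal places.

0.9038

Diagonal D = diag(-13, 9, -10); L, U strict lower/upper.
T_J = -D⁻¹(L+U): T[0,2] = -(6)/(-13) = +0.4615; T[0,0] = 0.
  T[0,:] = [+0.0000 -0.4615 +0.4615]
  T[1,:] = [-0.3333 +0.0000 -0.5556]
  T[2,:] = [+0.5000 -0.4000 +0.0000]
|λ(T)| sorted: 0.9038, 0.4582, 0.4582.
spectral radius ρ = 0.9038; 0.9038 < 1 ⇒ converges.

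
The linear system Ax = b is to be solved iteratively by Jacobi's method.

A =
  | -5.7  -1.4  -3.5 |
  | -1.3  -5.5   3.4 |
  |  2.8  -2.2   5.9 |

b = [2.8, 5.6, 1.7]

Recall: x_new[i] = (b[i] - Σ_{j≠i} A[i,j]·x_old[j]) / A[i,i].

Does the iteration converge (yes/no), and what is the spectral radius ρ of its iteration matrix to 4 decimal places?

yes, ρ = 0.8531

Split A = D + L + U, D = diag(-5.7, -5.5, 5.9).
T_J = -D⁻¹(L+U): T[2,0] = -(2.8)/(5.9) = -0.4746; T[2,2] = 0.
  T[0,:] = [+0.0000 -0.2456 -0.6140]
  T[1,:] = [-0.2364 +0.0000 +0.6182]
  T[2,:] = [-0.4746 +0.3729 +0.0000]
moduli |λ_i(T)| = 0.8531, 0.6112, 0.2420.
ρ(T) = max|λ| = 0.8531; 0.8531 < 1: convergent.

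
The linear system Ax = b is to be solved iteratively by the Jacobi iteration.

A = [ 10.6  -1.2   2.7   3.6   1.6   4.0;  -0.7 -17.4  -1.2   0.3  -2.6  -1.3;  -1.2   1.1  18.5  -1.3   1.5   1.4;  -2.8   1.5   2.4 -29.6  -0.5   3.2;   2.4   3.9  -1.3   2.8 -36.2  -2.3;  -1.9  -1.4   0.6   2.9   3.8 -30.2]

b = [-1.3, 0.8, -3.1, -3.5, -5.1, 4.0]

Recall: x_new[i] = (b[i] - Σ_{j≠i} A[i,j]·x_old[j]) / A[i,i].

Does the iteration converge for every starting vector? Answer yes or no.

yes

A = D + L + U where D = diag(10.6, -17.4, 18.5, -29.6, -36.2, -30.2).
T_J = -D⁻¹(L+U): T[0,3] = -(3.6)/(10.6) = -0.3396; T[0,0] = 0.
  T[0,:] = [+0.0000, +0.1132, -0.2547, -0.3396, -0.1509, -0.3774]
  T[1,:] = [-0.0402, +0.0000, -0.0690, +0.0172, -0.1494, -0.0747]
  T[2,:] = [+0.0649, -0.0595, +0.0000, +0.0703, -0.0811, -0.0757]
  T[3,:] = [-0.0946, +0.0507, +0.0811, +0.0000, -0.0169, +0.1081]
  T[4,:] = [+0.0663, +0.1077, -0.0359, +0.0773, +0.0000, -0.0635]
  T[5,:] = [-0.0629, -0.0464, +0.0199, +0.0960, +0.1258, +0.0000]
moduli |λ_i(T)| = 0.2316, 0.1829, 0.1829, 0.1695, 0.1695, 0.0776.
spectral radius ρ = 0.2316; 0.2316 < 1: convergent.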